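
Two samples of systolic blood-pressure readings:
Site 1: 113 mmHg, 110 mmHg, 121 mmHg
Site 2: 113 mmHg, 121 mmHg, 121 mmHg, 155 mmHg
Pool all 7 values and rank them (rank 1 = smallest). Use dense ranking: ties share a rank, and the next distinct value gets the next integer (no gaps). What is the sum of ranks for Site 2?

Sorted (ascending): 110, 113, 113, 121, 121, 121, 155
The 2 values of 113 share dense rank 2.
The 3 values of 121 share dense rank 3.
Remaining distinct values take the next consecutive integers.
Site 2 values → pooled ranks: 113→2, 121→3, 121→3, 155→4
Rank sum = 2 + 3 + 3 + 4 = 12

12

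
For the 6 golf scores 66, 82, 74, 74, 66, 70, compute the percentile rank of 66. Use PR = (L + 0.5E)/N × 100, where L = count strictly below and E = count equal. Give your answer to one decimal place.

16.7

N = 6.
Strictly below 66: 0. Equal to 66: 2.
PR = (0 + 0.5·2)/6 × 100 = 16.7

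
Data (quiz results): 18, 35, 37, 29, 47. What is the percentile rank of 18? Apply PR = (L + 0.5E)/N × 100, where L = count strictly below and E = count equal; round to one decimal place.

N = 5.
Strictly below 18: 0. Equal to 18: 1.
PR = (0 + 0.5·1)/5 × 100 = 10.0

10.0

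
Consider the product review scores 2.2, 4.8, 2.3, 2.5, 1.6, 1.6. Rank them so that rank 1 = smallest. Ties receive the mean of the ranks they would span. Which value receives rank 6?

Sorted (ascending): 1.6, 1.6, 2.2, 2.3, 2.5, 4.8
The 2 values of 1.6 occupy positions 1–2 → average rank (1+2)/2 = 1.5.
Rank 6 → value 4.8.

4.8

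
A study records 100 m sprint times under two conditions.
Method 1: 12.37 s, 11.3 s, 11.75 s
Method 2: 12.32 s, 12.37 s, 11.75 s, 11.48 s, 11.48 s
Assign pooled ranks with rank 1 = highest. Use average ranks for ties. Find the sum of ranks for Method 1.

Sorted (descending): 12.37, 12.37, 12.32, 11.75, 11.75, 11.48, 11.48, 11.3
The 2 values of 12.37 occupy positions 1–2 → average rank (1+2)/2 = 1.5.
The 2 values of 11.75 occupy positions 4–5 → average rank (4+5)/2 = 4.5.
The 2 values of 11.48 occupy positions 6–7 → average rank (6+7)/2 = 6.5.
Method 1 values → pooled ranks: 12.37→1.5, 11.3→8, 11.75→4.5
Rank sum = 1.5 + 8 + 4.5 = 14

14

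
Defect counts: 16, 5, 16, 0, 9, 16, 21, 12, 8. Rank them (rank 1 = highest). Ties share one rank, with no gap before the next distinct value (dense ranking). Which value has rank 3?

12

Sorted (descending): 21, 16, 16, 16, 12, 9, 8, 5, 0
The 3 values of 16 share dense rank 2.
Remaining distinct values take the next consecutive integers.
Rank 3 → value 12.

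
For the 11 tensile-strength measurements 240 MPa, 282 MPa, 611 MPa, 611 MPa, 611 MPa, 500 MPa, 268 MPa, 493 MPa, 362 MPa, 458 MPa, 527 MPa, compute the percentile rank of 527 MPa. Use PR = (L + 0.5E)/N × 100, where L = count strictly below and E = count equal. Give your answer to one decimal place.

68.2

N = 11.
Strictly below 527: 7. Equal to 527: 1.
PR = (7 + 0.5·1)/11 × 100 = 68.2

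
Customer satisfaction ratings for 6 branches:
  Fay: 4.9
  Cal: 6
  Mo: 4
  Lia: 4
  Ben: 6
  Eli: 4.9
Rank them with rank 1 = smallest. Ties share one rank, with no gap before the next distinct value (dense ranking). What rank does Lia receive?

1

Sorted (ascending): 4, 4, 4.9, 4.9, 6, 6
The 2 values of 4 share dense rank 1.
The 2 values of 4.9 share dense rank 2.
The 2 values of 6 share dense rank 3.
Lia has value 4 → rank 1.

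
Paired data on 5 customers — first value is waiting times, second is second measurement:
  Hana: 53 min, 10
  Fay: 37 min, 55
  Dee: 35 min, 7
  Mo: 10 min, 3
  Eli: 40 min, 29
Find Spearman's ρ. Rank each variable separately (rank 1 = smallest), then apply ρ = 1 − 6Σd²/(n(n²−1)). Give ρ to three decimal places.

Ranks of variable 1: 5, 3, 2, 1, 4
Ranks of variable 2: 3, 5, 2, 1, 4
d = r₁ − r₂: 2, -2, 0, 0, 0
d²: 4, 4, 0, 0, 0; Σd² = 8
ρ = 1 − 6·8/(5·24) = 1 − 48/120 = 0.600

0.600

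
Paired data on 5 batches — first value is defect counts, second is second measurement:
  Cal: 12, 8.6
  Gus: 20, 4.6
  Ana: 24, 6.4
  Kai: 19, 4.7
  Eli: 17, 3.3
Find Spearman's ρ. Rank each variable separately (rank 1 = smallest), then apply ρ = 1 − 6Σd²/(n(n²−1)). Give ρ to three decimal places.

Ranks of variable 1: 1, 4, 5, 3, 2
Ranks of variable 2: 5, 2, 4, 3, 1
d = r₁ − r₂: -4, 2, 1, 0, 1
d²: 16, 4, 1, 0, 1; Σd² = 22
ρ = 1 − 6·22/(5·24) = 1 − 132/120 = -0.100

-0.100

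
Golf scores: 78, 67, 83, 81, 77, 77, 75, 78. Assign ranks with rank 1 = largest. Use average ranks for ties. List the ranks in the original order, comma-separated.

Sorted (descending): 83, 81, 78, 78, 77, 77, 75, 67
The 2 values of 78 occupy positions 3–4 → average rank (3+4)/2 = 3.5.
The 2 values of 77 occupy positions 5–6 → average rank (5+6)/2 = 5.5.

3.5, 8, 1, 2, 5.5, 5.5, 7, 3.5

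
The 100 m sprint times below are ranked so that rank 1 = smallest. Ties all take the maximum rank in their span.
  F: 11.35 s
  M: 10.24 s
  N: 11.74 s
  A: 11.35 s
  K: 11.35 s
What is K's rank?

Sorted (ascending): 10.24, 11.35, 11.35, 11.35, 11.74
The 3 values of 11.35 occupy positions 2–4 → each gets rank 4.
K has value 11.35 s → rank 4.

4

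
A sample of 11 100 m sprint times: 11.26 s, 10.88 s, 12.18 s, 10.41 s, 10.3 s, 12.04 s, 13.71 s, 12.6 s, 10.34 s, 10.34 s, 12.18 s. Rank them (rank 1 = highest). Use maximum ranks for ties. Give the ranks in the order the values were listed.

6, 7, 4, 8, 11, 5, 1, 2, 10, 10, 4

Sorted (descending): 13.71, 12.6, 12.18, 12.18, 12.04, 11.26, 10.88, 10.41, 10.34, 10.34, 10.3
The 2 values of 12.18 occupy positions 3–4 → each gets rank 4.
The 2 values of 10.34 occupy positions 9–10 → each gets rank 10.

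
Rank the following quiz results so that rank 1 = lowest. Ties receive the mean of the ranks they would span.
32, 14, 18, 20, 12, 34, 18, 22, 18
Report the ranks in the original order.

8, 2, 4, 6, 1, 9, 4, 7, 4

Sorted (ascending): 12, 14, 18, 18, 18, 20, 22, 32, 34
The 3 values of 18 occupy positions 3–5 → average rank 4.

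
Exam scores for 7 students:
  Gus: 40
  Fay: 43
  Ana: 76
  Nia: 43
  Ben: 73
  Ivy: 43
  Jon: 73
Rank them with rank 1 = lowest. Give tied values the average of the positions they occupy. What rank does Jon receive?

Sorted (ascending): 40, 43, 43, 43, 73, 73, 76
The 3 values of 43 occupy positions 2–4 → average rank 3.
The 2 values of 73 occupy positions 5–6 → average rank (5+6)/2 = 5.5.
Jon has value 73 → rank 5.5.

5.5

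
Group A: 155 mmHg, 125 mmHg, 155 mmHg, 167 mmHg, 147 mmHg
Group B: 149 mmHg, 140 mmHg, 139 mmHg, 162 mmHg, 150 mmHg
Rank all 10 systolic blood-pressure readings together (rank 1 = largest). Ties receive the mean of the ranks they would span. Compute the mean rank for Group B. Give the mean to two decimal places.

6.00

Sorted (descending): 167, 162, 155, 155, 150, 149, 147, 140, 139, 125
The 2 values of 155 occupy positions 3–4 → average rank (3+4)/2 = 3.5.
Group B values → pooled ranks: 149→6, 140→8, 139→9, 162→2, 150→5
Mean rank = (6 + 8 + 9 + 2 + 5) / 5 = 6.00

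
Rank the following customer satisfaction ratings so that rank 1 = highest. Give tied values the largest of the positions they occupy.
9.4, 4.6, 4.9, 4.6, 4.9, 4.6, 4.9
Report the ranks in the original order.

Sorted (descending): 9.4, 4.9, 4.9, 4.9, 4.6, 4.6, 4.6
The 3 values of 4.9 occupy positions 2–4 → each gets rank 4.
The 3 values of 4.6 occupy positions 5–7 → each gets rank 7.

1, 7, 4, 7, 4, 7, 4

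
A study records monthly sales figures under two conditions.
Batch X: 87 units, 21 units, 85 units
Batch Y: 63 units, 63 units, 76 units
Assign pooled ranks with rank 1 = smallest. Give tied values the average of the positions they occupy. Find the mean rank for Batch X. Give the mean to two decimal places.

4.00

Sorted (ascending): 21, 63, 63, 76, 85, 87
The 2 values of 63 occupy positions 2–3 → average rank (2+3)/2 = 2.5.
Batch X values → pooled ranks: 87→6, 21→1, 85→5
Mean rank = (6 + 1 + 5) / 3 = 4.00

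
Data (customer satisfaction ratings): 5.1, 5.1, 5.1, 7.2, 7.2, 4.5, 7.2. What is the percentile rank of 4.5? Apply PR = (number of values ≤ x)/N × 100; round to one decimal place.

14.3

N = 7.
Strictly below 4.5: 0. Equal to 4.5: 1.
PR = 1/7 × 100 = 14.3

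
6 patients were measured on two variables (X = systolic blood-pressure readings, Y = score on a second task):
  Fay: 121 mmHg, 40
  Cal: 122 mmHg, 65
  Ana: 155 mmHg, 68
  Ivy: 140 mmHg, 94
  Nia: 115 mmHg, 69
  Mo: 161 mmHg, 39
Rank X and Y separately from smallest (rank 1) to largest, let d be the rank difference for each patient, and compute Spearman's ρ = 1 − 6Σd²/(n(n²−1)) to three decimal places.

Ranks of variable 1: 2, 3, 5, 4, 1, 6
Ranks of variable 2: 2, 3, 4, 6, 5, 1
d = r₁ − r₂: 0, 0, 1, -2, -4, 5
d²: 0, 0, 1, 4, 16, 25; Σd² = 46
ρ = 1 − 6·46/(6·35) = 1 − 276/210 = -0.314

-0.314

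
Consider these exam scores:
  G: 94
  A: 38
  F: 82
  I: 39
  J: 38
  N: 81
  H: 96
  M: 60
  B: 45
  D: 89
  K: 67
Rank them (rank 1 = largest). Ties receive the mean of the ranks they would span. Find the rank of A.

Sorted (descending): 96, 94, 89, 82, 81, 67, 60, 45, 39, 38, 38
The 2 values of 38 occupy positions 10–11 → average rank (10+11)/2 = 10.5.
A has value 38 → rank 10.5.

10.5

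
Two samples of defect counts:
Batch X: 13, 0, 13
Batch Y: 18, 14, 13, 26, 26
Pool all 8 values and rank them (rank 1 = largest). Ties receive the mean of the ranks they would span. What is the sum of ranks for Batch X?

Sorted (descending): 26, 26, 18, 14, 13, 13, 13, 0
The 2 values of 26 occupy positions 1–2 → average rank (1+2)/2 = 1.5.
The 3 values of 13 occupy positions 5–7 → average rank 6.
Batch X values → pooled ranks: 13→6, 0→8, 13→6
Rank sum = 6 + 8 + 6 = 20

20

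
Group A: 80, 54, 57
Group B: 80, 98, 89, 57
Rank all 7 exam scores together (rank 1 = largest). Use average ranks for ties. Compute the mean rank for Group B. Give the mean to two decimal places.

Sorted (descending): 98, 89, 80, 80, 57, 57, 54
The 2 values of 80 occupy positions 3–4 → average rank (3+4)/2 = 3.5.
The 2 values of 57 occupy positions 5–6 → average rank (5+6)/2 = 5.5.
Group B values → pooled ranks: 80→3.5, 98→1, 89→2, 57→5.5
Mean rank = (3.5 + 1 + 2 + 5.5) / 4 = 3.00

3.00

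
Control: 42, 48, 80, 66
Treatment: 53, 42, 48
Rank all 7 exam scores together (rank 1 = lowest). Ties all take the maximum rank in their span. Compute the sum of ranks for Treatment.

11

Sorted (ascending): 42, 42, 48, 48, 53, 66, 80
The 2 values of 42 occupy positions 1–2 → each gets rank 2.
The 2 values of 48 occupy positions 3–4 → each gets rank 4.
Treatment values → pooled ranks: 53→5, 42→2, 48→4
Rank sum = 5 + 2 + 4 = 11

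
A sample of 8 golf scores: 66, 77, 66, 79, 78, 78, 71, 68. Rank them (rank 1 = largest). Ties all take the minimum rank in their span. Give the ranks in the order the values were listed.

7, 4, 7, 1, 2, 2, 5, 6

Sorted (descending): 79, 78, 78, 77, 71, 68, 66, 66
The 2 values of 78 occupy positions 2–3 → each gets rank 2.
The 2 values of 66 occupy positions 7–8 → each gets rank 7.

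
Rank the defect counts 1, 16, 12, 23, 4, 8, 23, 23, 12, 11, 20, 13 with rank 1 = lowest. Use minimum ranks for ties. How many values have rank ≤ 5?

Sorted (ascending): 1, 4, 8, 11, 12, 12, 13, 16, 20, 23, 23, 23
The 2 values of 12 occupy positions 5–6 → each gets rank 5.
The 3 values of 23 occupy positions 10–12 → each gets rank 10.
Ranks ≤ 5: {1, 2, 3, 4, 5, 5} → 6 values.

6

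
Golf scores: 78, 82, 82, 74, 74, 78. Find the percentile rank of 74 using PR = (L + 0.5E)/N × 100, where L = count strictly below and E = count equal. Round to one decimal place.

16.7

N = 6.
Strictly below 74: 0. Equal to 74: 2.
PR = (0 + 0.5·2)/6 × 100 = 16.7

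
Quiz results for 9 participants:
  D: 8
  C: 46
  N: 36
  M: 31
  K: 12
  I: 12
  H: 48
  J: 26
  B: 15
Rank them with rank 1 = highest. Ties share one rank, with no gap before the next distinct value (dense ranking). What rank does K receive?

7

Sorted (descending): 48, 46, 36, 31, 26, 15, 12, 12, 8
The 2 values of 12 share dense rank 7.
Remaining distinct values take the next consecutive integers.
K has value 12 → rank 7.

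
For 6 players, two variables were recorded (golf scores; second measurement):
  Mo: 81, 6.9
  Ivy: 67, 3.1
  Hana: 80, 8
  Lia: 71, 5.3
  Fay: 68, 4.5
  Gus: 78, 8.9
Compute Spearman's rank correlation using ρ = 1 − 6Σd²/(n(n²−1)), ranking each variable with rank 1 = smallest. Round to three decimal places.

Ranks of variable 1: 6, 1, 5, 3, 2, 4
Ranks of variable 2: 4, 1, 5, 3, 2, 6
d = r₁ − r₂: 2, 0, 0, 0, 0, -2
d²: 4, 0, 0, 0, 0, 4; Σd² = 8
ρ = 1 − 6·8/(6·35) = 1 − 48/210 = 0.771

0.771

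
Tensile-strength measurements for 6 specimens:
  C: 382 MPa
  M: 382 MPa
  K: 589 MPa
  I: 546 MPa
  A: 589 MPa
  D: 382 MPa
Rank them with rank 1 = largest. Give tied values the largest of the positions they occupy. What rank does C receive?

Sorted (descending): 589, 589, 546, 382, 382, 382
The 2 values of 589 occupy positions 1–2 → each gets rank 2.
The 3 values of 382 occupy positions 4–6 → each gets rank 6.
C has value 382 MPa → rank 6.

6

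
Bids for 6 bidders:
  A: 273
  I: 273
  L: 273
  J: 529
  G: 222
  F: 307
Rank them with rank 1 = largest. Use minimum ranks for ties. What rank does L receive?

Sorted (descending): 529, 307, 273, 273, 273, 222
The 3 values of 273 occupy positions 3–5 → each gets rank 3.
L has value 273 → rank 3.

3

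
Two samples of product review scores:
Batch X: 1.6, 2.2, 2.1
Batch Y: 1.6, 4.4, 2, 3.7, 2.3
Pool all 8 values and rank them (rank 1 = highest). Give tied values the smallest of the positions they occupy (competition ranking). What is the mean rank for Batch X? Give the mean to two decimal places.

Sorted (descending): 4.4, 3.7, 2.3, 2.2, 2.1, 2, 1.6, 1.6
The 2 values of 1.6 occupy positions 7–8 → each gets rank 7.
Batch X values → pooled ranks: 1.6→7, 2.2→4, 2.1→5
Mean rank = (7 + 4 + 5) / 3 = 5.33

5.33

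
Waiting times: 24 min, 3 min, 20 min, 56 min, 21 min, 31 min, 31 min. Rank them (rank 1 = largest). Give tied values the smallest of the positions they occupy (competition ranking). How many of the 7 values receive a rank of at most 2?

Sorted (descending): 56, 31, 31, 24, 21, 20, 3
The 2 values of 31 occupy positions 2–3 → each gets rank 2.
Ranks ≤ 2: {1, 2, 2} → 3 values.

3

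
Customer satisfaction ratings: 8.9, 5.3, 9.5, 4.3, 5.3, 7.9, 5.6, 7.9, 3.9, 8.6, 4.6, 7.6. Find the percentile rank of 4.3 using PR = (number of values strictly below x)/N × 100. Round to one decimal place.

N = 12.
Strictly below 4.3: 1. Equal to 4.3: 1.
PR = 1/12 × 100 = 8.3

8.3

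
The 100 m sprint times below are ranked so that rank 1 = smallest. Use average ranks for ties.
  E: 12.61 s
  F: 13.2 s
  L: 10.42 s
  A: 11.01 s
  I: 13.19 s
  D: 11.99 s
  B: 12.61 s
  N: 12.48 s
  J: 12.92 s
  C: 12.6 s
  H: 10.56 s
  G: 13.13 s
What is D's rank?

Sorted (ascending): 10.42, 10.56, 11.01, 11.99, 12.48, 12.6, 12.61, 12.61, 12.92, 13.13, 13.19, 13.2
The 2 values of 12.61 occupy positions 7–8 → average rank (7+8)/2 = 7.5.
D has value 11.99 s → rank 4.

4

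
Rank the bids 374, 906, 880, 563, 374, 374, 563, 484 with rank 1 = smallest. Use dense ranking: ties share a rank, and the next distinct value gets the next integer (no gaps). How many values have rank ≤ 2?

Sorted (ascending): 374, 374, 374, 484, 563, 563, 880, 906
The 3 values of 374 share dense rank 1.
The 2 values of 563 share dense rank 3.
Remaining distinct values take the next consecutive integers.
Ranks ≤ 2: {1, 1, 1, 2} → 4 values.

4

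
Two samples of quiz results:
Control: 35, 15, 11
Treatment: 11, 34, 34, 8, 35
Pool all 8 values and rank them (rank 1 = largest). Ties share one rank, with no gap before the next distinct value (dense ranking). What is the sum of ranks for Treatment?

14

Sorted (descending): 35, 35, 34, 34, 15, 11, 11, 8
The 2 values of 35 share dense rank 1.
The 2 values of 34 share dense rank 2.
The 2 values of 11 share dense rank 4.
Remaining distinct values take the next consecutive integers.
Treatment values → pooled ranks: 11→4, 34→2, 34→2, 8→5, 35→1
Rank sum = 4 + 2 + 2 + 5 + 1 = 14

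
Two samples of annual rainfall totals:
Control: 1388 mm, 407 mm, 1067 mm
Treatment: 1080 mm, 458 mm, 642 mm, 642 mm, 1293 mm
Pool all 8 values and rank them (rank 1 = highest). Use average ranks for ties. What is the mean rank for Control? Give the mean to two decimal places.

Sorted (descending): 1388, 1293, 1080, 1067, 642, 642, 458, 407
The 2 values of 642 occupy positions 5–6 → average rank (5+6)/2 = 5.5.
Control values → pooled ranks: 1388→1, 407→8, 1067→4
Mean rank = (1 + 8 + 4) / 3 = 4.33

4.33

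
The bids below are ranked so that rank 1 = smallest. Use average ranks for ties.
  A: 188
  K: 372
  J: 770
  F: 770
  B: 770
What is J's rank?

Sorted (ascending): 188, 372, 770, 770, 770
The 3 values of 770 occupy positions 3–5 → average rank 4.
J has value 770 → rank 4.

4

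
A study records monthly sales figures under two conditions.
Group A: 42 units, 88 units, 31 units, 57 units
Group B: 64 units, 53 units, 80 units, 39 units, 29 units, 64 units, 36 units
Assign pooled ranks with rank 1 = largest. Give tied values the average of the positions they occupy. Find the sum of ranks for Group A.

Sorted (descending): 88, 80, 64, 64, 57, 53, 42, 39, 36, 31, 29
The 2 values of 64 occupy positions 3–4 → average rank (3+4)/2 = 3.5.
Group A values → pooled ranks: 42→7, 88→1, 31→10, 57→5
Rank sum = 7 + 1 + 10 + 5 = 23

23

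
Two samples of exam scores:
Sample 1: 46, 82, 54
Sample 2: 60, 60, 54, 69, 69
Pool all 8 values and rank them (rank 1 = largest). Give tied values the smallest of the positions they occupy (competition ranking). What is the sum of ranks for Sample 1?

15

Sorted (descending): 82, 69, 69, 60, 60, 54, 54, 46
The 2 values of 69 occupy positions 2–3 → each gets rank 2.
The 2 values of 60 occupy positions 4–5 → each gets rank 4.
The 2 values of 54 occupy positions 6–7 → each gets rank 6.
Sample 1 values → pooled ranks: 46→8, 82→1, 54→6
Rank sum = 8 + 1 + 6 = 15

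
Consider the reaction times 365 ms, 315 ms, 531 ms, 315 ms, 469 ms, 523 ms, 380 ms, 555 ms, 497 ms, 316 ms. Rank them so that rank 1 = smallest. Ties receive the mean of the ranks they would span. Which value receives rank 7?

497

Sorted (ascending): 315, 315, 316, 365, 380, 469, 497, 523, 531, 555
The 2 values of 315 occupy positions 1–2 → average rank (1+2)/2 = 1.5.
Rank 7 → value 497.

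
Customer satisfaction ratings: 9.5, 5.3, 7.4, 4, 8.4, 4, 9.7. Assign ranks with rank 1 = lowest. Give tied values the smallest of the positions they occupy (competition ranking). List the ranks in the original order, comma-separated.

Sorted (ascending): 4, 4, 5.3, 7.4, 8.4, 9.5, 9.7
The 2 values of 4 occupy positions 1–2 → each gets rank 1.

6, 3, 4, 1, 5, 1, 7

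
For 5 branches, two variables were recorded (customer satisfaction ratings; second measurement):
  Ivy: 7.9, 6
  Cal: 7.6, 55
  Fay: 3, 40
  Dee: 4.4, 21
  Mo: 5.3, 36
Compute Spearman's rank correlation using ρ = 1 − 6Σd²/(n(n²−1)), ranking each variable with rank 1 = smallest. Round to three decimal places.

Ranks of variable 1: 5, 4, 1, 2, 3
Ranks of variable 2: 1, 5, 4, 2, 3
d = r₁ − r₂: 4, -1, -3, 0, 0
d²: 16, 1, 9, 0, 0; Σd² = 26
ρ = 1 − 6·26/(5·24) = 1 − 156/120 = -0.300

-0.300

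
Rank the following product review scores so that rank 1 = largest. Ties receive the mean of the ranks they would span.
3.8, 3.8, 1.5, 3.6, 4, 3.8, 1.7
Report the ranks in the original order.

Sorted (descending): 4, 3.8, 3.8, 3.8, 3.6, 1.7, 1.5
The 3 values of 3.8 occupy positions 2–4 → average rank 3.

3, 3, 7, 5, 1, 3, 6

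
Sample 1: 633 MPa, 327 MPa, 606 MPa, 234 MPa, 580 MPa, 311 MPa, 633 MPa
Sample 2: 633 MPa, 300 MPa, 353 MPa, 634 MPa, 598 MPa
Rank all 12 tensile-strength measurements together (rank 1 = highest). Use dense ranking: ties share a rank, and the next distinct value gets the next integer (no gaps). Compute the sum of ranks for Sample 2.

22

Sorted (descending): 634, 633, 633, 633, 606, 598, 580, 353, 327, 311, 300, 234
The 3 values of 633 share dense rank 2.
Remaining distinct values take the next consecutive integers.
Sample 2 values → pooled ranks: 633→2, 300→9, 353→6, 634→1, 598→4
Rank sum = 2 + 9 + 6 + 1 + 4 = 22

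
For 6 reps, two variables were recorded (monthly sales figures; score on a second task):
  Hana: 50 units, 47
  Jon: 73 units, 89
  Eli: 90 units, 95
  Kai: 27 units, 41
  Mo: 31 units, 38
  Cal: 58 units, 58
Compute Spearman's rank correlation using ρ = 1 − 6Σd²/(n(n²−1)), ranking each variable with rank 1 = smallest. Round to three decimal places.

Ranks of variable 1: 3, 5, 6, 1, 2, 4
Ranks of variable 2: 3, 5, 6, 2, 1, 4
d = r₁ − r₂: 0, 0, 0, -1, 1, 0
d²: 0, 0, 0, 1, 1, 0; Σd² = 2
ρ = 1 − 6·2/(6·35) = 1 − 12/210 = 0.943

0.943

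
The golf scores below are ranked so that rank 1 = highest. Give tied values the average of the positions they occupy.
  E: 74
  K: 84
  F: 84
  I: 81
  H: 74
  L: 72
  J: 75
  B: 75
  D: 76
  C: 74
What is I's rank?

3

Sorted (descending): 84, 84, 81, 76, 75, 75, 74, 74, 74, 72
The 2 values of 84 occupy positions 1–2 → average rank (1+2)/2 = 1.5.
The 2 values of 75 occupy positions 5–6 → average rank (5+6)/2 = 5.5.
The 3 values of 74 occupy positions 7–9 → average rank 8.
I has value 81 → rank 3.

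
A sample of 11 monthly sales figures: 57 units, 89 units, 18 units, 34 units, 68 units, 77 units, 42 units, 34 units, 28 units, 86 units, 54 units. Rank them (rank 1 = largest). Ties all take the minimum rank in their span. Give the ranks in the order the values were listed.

5, 1, 11, 8, 4, 3, 7, 8, 10, 2, 6

Sorted (descending): 89, 86, 77, 68, 57, 54, 42, 34, 34, 28, 18
The 2 values of 34 occupy positions 8–9 → each gets rank 8.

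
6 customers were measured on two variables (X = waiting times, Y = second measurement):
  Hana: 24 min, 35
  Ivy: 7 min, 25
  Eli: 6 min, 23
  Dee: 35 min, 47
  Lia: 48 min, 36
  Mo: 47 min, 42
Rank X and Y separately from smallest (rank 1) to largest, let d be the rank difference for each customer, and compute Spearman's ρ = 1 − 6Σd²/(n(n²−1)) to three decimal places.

0.771

Ranks of variable 1: 3, 2, 1, 4, 6, 5
Ranks of variable 2: 3, 2, 1, 6, 4, 5
d = r₁ − r₂: 0, 0, 0, -2, 2, 0
d²: 0, 0, 0, 4, 4, 0; Σd² = 8
ρ = 1 − 6·8/(6·35) = 1 − 48/210 = 0.771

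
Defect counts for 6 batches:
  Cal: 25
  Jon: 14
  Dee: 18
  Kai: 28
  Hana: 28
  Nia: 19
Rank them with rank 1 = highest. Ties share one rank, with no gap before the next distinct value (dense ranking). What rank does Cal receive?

Sorted (descending): 28, 28, 25, 19, 18, 14
The 2 values of 28 share dense rank 1.
Remaining distinct values take the next consecutive integers.
Cal has value 25 → rank 2.

2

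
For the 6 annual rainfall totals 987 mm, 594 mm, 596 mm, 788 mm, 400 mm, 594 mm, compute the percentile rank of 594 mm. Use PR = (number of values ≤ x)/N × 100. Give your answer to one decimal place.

N = 6.
Strictly below 594: 1. Equal to 594: 2.
PR = 3/6 × 100 = 50.0

50.0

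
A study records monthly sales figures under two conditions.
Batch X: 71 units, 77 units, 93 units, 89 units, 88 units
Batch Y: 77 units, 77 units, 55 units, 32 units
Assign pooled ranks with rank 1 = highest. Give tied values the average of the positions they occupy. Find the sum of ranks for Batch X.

Sorted (descending): 93, 89, 88, 77, 77, 77, 71, 55, 32
The 3 values of 77 occupy positions 4–6 → average rank 5.
Batch X values → pooled ranks: 71→7, 77→5, 93→1, 89→2, 88→3
Rank sum = 7 + 5 + 1 + 2 + 3 = 18

18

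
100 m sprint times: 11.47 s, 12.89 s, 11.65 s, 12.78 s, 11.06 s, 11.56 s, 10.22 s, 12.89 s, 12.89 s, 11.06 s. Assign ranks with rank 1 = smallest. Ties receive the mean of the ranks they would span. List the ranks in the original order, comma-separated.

Sorted (ascending): 10.22, 11.06, 11.06, 11.47, 11.56, 11.65, 12.78, 12.89, 12.89, 12.89
The 2 values of 11.06 occupy positions 2–3 → average rank (2+3)/2 = 2.5.
The 3 values of 12.89 occupy positions 8–10 → average rank 9.

4, 9, 6, 7, 2.5, 5, 1, 9, 9, 2.5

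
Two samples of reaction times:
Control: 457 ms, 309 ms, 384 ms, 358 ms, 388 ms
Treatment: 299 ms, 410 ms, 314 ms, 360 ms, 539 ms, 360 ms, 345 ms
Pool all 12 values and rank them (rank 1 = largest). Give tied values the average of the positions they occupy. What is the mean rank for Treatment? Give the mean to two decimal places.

6.86

Sorted (descending): 539, 457, 410, 388, 384, 360, 360, 358, 345, 314, 309, 299
The 2 values of 360 occupy positions 6–7 → average rank (6+7)/2 = 6.5.
Treatment values → pooled ranks: 299→12, 410→3, 314→10, 360→6.5, 539→1, 360→6.5, 345→9
Mean rank = (12 + 3 + 10 + 6.5 + 1 + 6.5 + 9) / 7 = 6.86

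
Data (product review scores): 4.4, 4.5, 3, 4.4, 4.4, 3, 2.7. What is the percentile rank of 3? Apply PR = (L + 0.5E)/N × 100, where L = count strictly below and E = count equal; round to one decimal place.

N = 7.
Strictly below 3: 1. Equal to 3: 2.
PR = (1 + 0.5·2)/7 × 100 = 28.6

28.6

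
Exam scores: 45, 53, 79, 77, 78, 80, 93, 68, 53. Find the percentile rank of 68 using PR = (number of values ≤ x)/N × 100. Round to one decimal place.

N = 9.
Strictly below 68: 3. Equal to 68: 1.
PR = 4/9 × 100 = 44.4

44.4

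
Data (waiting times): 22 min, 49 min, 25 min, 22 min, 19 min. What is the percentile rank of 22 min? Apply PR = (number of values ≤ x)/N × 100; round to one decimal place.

60.0

N = 5.
Strictly below 22: 1. Equal to 22: 2.
PR = 3/5 × 100 = 60.0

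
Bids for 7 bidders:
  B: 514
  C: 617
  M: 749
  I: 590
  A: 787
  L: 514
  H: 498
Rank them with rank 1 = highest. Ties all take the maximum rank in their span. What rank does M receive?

Sorted (descending): 787, 749, 617, 590, 514, 514, 498
The 2 values of 514 occupy positions 5–6 → each gets rank 6.
M has value 749 → rank 2.

2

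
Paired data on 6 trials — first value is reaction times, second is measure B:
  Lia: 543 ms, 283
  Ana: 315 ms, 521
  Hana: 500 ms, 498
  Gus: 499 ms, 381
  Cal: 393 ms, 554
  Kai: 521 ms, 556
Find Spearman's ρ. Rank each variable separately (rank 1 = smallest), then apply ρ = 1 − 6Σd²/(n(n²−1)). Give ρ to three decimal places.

-0.314

Ranks of variable 1: 6, 1, 4, 3, 2, 5
Ranks of variable 2: 1, 4, 3, 2, 5, 6
d = r₁ − r₂: 5, -3, 1, 1, -3, -1
d²: 25, 9, 1, 1, 9, 1; Σd² = 46
ρ = 1 − 6·46/(6·35) = 1 − 276/210 = -0.314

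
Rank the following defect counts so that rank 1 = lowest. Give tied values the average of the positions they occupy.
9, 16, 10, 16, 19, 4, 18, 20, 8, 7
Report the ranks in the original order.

4, 6.5, 5, 6.5, 9, 1, 8, 10, 3, 2

Sorted (ascending): 4, 7, 8, 9, 10, 16, 16, 18, 19, 20
The 2 values of 16 occupy positions 6–7 → average rank (6+7)/2 = 6.5.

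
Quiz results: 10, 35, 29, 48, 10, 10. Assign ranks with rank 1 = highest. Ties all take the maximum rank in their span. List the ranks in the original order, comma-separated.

6, 2, 3, 1, 6, 6

Sorted (descending): 48, 35, 29, 10, 10, 10
The 3 values of 10 occupy positions 4–6 → each gets rank 6.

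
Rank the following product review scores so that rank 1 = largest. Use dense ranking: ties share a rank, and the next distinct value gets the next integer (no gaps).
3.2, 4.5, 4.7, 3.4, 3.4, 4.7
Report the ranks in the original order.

4, 2, 1, 3, 3, 1

Sorted (descending): 4.7, 4.7, 4.5, 3.4, 3.4, 3.2
The 2 values of 4.7 share dense rank 1.
The 2 values of 3.4 share dense rank 3.
Remaining distinct values take the next consecutive integers.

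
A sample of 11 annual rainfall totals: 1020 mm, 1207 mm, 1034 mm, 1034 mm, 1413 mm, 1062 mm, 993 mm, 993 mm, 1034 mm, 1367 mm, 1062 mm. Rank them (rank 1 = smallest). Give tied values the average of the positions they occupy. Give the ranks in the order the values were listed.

Sorted (ascending): 993, 993, 1020, 1034, 1034, 1034, 1062, 1062, 1207, 1367, 1413
The 2 values of 993 occupy positions 1–2 → average rank (1+2)/2 = 1.5.
The 3 values of 1034 occupy positions 4–6 → average rank 5.
The 2 values of 1062 occupy positions 7–8 → average rank (7+8)/2 = 7.5.

3, 9, 5, 5, 11, 7.5, 1.5, 1.5, 5, 10, 7.5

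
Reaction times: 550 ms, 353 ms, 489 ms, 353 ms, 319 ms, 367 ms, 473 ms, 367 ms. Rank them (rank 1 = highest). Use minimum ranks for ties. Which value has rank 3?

473

Sorted (descending): 550, 489, 473, 367, 367, 353, 353, 319
The 2 values of 367 occupy positions 4–5 → each gets rank 4.
The 2 values of 353 occupy positions 6–7 → each gets rank 6.
Rank 3 → value 473.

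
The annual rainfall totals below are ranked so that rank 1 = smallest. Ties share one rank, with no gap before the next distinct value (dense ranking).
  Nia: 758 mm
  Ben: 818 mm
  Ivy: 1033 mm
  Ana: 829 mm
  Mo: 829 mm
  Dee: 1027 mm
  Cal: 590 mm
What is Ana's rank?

4

Sorted (ascending): 590, 758, 818, 829, 829, 1027, 1033
The 2 values of 829 share dense rank 4.
Remaining distinct values take the next consecutive integers.
Ana has value 829 mm → rank 4.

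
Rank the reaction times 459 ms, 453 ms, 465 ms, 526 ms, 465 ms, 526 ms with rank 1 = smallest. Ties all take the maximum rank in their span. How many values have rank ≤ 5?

4

Sorted (ascending): 453, 459, 465, 465, 526, 526
The 2 values of 465 occupy positions 3–4 → each gets rank 4.
The 2 values of 526 occupy positions 5–6 → each gets rank 6.
Ranks ≤ 5: {1, 2, 4, 4} → 4 values.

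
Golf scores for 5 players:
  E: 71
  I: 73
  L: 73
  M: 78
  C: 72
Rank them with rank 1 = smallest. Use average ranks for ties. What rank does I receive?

3.5

Sorted (ascending): 71, 72, 73, 73, 78
The 2 values of 73 occupy positions 3–4 → average rank (3+4)/2 = 3.5.
I has value 73 → rank 3.5.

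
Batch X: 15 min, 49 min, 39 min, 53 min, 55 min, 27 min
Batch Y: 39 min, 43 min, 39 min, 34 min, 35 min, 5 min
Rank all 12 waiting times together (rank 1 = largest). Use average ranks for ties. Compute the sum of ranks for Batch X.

Sorted (descending): 55, 53, 49, 43, 39, 39, 39, 35, 34, 27, 15, 5
The 3 values of 39 occupy positions 5–7 → average rank 6.
Batch X values → pooled ranks: 15→11, 49→3, 39→6, 53→2, 55→1, 27→10
Rank sum = 11 + 3 + 6 + 2 + 1 + 10 = 33

33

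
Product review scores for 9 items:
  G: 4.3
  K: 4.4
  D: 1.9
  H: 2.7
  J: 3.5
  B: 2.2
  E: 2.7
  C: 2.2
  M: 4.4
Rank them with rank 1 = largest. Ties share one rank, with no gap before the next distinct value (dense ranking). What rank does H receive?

Sorted (descending): 4.4, 4.4, 4.3, 3.5, 2.7, 2.7, 2.2, 2.2, 1.9
The 2 values of 4.4 share dense rank 1.
The 2 values of 2.7 share dense rank 4.
The 2 values of 2.2 share dense rank 5.
Remaining distinct values take the next consecutive integers.
H has value 2.7 → rank 4.

4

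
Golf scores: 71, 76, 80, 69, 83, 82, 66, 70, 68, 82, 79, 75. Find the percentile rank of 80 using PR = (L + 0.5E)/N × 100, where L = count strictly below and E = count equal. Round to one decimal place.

N = 12.
Strictly below 80: 8. Equal to 80: 1.
PR = (8 + 0.5·1)/12 × 100 = 70.8

70.8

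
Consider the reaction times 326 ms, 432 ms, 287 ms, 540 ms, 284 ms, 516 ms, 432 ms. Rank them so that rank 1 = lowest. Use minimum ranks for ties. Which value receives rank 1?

Sorted (ascending): 284, 287, 326, 432, 432, 516, 540
The 2 values of 432 occupy positions 4–5 → each gets rank 4.
Rank 1 → value 284.

284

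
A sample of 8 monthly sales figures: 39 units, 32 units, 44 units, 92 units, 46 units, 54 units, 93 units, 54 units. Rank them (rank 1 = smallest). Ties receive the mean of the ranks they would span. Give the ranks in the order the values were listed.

Sorted (ascending): 32, 39, 44, 46, 54, 54, 92, 93
The 2 values of 54 occupy positions 5–6 → average rank (5+6)/2 = 5.5.

2, 1, 3, 7, 4, 5.5, 8, 5.5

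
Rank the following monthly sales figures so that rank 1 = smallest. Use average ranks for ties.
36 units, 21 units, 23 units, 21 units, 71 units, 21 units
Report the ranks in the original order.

Sorted (ascending): 21, 21, 21, 23, 36, 71
The 3 values of 21 occupy positions 1–3 → average rank 2.

5, 2, 4, 2, 6, 2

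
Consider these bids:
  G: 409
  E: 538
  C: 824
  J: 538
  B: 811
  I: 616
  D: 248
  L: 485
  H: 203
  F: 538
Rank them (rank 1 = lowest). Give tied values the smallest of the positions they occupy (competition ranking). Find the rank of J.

Sorted (ascending): 203, 248, 409, 485, 538, 538, 538, 616, 811, 824
The 3 values of 538 occupy positions 5–7 → each gets rank 5.
J has value 538 → rank 5.

5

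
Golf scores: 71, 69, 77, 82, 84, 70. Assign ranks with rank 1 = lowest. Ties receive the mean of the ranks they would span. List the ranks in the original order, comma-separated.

Sorted (ascending): 69, 70, 71, 77, 82, 84
No ties — each value takes its position as its rank.

3, 1, 4, 5, 6, 2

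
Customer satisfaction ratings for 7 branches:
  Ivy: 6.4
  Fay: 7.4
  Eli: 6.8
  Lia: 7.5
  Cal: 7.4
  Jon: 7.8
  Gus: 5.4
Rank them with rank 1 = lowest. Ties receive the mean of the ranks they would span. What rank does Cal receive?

Sorted (ascending): 5.4, 6.4, 6.8, 7.4, 7.4, 7.5, 7.8
The 2 values of 7.4 occupy positions 4–5 → average rank (4+5)/2 = 4.5.
Cal has value 7.4 → rank 4.5.

4.5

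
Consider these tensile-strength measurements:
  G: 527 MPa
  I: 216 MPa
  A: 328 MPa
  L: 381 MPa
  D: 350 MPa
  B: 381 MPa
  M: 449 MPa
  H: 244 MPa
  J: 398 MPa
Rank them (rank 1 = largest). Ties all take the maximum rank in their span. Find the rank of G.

Sorted (descending): 527, 449, 398, 381, 381, 350, 328, 244, 216
The 2 values of 381 occupy positions 4–5 → each gets rank 5.
G has value 527 MPa → rank 1.

1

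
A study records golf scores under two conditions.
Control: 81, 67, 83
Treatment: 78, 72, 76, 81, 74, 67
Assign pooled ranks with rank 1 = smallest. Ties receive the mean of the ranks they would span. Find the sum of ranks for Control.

18

Sorted (ascending): 67, 67, 72, 74, 76, 78, 81, 81, 83
The 2 values of 67 occupy positions 1–2 → average rank (1+2)/2 = 1.5.
The 2 values of 81 occupy positions 7–8 → average rank (7+8)/2 = 7.5.
Control values → pooled ranks: 81→7.5, 67→1.5, 83→9
Rank sum = 7.5 + 1.5 + 9 = 18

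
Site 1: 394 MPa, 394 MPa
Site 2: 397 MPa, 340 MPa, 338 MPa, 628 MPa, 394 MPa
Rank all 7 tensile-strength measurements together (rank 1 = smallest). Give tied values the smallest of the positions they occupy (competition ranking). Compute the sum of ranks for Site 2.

19

Sorted (ascending): 338, 340, 394, 394, 394, 397, 628
The 3 values of 394 occupy positions 3–5 → each gets rank 3.
Site 2 values → pooled ranks: 397→6, 340→2, 338→1, 628→7, 394→3
Rank sum = 6 + 2 + 1 + 7 + 3 = 19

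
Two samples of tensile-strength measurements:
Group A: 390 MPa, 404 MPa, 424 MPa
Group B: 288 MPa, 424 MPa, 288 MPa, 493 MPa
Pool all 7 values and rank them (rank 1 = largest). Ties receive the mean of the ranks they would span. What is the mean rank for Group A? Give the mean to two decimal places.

3.83

Sorted (descending): 493, 424, 424, 404, 390, 288, 288
The 2 values of 424 occupy positions 2–3 → average rank (2+3)/2 = 2.5.
The 2 values of 288 occupy positions 6–7 → average rank (6+7)/2 = 6.5.
Group A values → pooled ranks: 390→5, 404→4, 424→2.5
Mean rank = (5 + 4 + 2.5) / 3 = 3.83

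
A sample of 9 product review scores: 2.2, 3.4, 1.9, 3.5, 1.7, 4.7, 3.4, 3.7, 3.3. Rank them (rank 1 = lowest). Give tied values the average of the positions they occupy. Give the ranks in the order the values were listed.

3, 5.5, 2, 7, 1, 9, 5.5, 8, 4

Sorted (ascending): 1.7, 1.9, 2.2, 3.3, 3.4, 3.4, 3.5, 3.7, 4.7
The 2 values of 3.4 occupy positions 5–6 → average rank (5+6)/2 = 5.5.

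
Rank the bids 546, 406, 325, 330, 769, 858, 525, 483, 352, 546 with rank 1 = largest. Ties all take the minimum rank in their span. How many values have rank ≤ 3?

Sorted (descending): 858, 769, 546, 546, 525, 483, 406, 352, 330, 325
The 2 values of 546 occupy positions 3–4 → each gets rank 3.
Ranks ≤ 3: {1, 2, 3, 3} → 4 values.

4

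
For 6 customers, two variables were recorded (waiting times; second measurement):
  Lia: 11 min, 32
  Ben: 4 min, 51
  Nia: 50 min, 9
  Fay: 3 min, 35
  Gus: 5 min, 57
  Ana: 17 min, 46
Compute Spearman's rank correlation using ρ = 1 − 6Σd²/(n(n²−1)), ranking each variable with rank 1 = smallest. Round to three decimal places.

Ranks of variable 1: 4, 2, 6, 1, 3, 5
Ranks of variable 2: 2, 5, 1, 3, 6, 4
d = r₁ − r₂: 2, -3, 5, -2, -3, 1
d²: 4, 9, 25, 4, 9, 1; Σd² = 52
ρ = 1 − 6·52/(6·35) = 1 − 312/210 = -0.486

-0.486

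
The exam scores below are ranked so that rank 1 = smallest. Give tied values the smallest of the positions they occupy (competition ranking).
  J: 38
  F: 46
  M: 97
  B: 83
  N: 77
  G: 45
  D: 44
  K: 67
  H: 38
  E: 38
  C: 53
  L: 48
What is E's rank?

1

Sorted (ascending): 38, 38, 38, 44, 45, 46, 48, 53, 67, 77, 83, 97
The 3 values of 38 occupy positions 1–3 → each gets rank 1.
E has value 38 → rank 1.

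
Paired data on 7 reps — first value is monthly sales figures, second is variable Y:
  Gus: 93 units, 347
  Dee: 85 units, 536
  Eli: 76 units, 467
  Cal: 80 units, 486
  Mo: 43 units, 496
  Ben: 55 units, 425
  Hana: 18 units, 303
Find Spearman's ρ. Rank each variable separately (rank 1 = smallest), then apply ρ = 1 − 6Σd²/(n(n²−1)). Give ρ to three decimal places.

Ranks of variable 1: 7, 6, 4, 5, 2, 3, 1
Ranks of variable 2: 2, 7, 4, 5, 6, 3, 1
d = r₁ − r₂: 5, -1, 0, 0, -4, 0, 0
d²: 25, 1, 0, 0, 16, 0, 0; Σd² = 42
ρ = 1 − 6·42/(7·48) = 1 − 252/336 = 0.250

0.250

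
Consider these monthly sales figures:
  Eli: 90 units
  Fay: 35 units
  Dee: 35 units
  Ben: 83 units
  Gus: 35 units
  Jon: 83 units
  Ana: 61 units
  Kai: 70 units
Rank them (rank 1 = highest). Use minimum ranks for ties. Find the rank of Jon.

Sorted (descending): 90, 83, 83, 70, 61, 35, 35, 35
The 2 values of 83 occupy positions 2–3 → each gets rank 2.
The 3 values of 35 occupy positions 6–8 → each gets rank 6.
Jon has value 83 units → rank 2.

2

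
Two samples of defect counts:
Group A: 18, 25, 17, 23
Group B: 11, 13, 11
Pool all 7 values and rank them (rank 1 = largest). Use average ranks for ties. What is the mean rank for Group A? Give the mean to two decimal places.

2.50

Sorted (descending): 25, 23, 18, 17, 13, 11, 11
The 2 values of 11 occupy positions 6–7 → average rank (6+7)/2 = 6.5.
Group A values → pooled ranks: 18→3, 25→1, 17→4, 23→2
Mean rank = (3 + 1 + 4 + 2) / 4 = 2.50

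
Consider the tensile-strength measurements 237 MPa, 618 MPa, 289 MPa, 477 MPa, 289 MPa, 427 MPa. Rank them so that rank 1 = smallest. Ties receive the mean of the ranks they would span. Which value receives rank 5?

477

Sorted (ascending): 237, 289, 289, 427, 477, 618
The 2 values of 289 occupy positions 2–3 → average rank (2+3)/2 = 2.5.
Rank 5 → value 477.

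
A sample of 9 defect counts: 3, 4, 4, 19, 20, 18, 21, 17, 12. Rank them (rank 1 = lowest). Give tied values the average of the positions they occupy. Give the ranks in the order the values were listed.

1, 2.5, 2.5, 7, 8, 6, 9, 5, 4

Sorted (ascending): 3, 4, 4, 12, 17, 18, 19, 20, 21
The 2 values of 4 occupy positions 2–3 → average rank (2+3)/2 = 2.5.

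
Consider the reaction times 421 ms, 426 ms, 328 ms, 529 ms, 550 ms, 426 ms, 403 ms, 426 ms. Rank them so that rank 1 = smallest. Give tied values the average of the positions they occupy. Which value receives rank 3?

421

Sorted (ascending): 328, 403, 421, 426, 426, 426, 529, 550
The 3 values of 426 occupy positions 4–6 → average rank 5.
Rank 3 → value 421.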